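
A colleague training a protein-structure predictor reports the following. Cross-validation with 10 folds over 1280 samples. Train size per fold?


Fold size = 1280/10 = 128
Training per fold = 1280 - 128 = 1152

1152


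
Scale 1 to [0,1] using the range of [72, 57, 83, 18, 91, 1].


min=1, max=91
(1-1)/(91-1) = 0/90 = 0.0

0.0


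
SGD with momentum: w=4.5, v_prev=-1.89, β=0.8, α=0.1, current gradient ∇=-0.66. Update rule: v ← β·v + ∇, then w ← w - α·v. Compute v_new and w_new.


v_new = 0.8·-1.89 - 0.66 = -1.512 - 0.66 = -2.172
w_new = 4.5 - 0.1·-2.172 = 4.5 + 0.2172 = 4.7172

v_new=-2.172, w_new=4.7172


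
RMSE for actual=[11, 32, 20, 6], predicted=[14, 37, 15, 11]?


MSE = 84/4 = 21
RMSE = √(84/4) = 4.5826

4.5826


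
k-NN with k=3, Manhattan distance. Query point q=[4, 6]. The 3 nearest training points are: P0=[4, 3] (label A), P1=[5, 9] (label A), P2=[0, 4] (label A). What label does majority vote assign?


d(q,P0) = 3  (label A)
d(q,P1) = 4  (label A)
d(q,P2) = 6  (label A)
Votes: A=3, B=0
Majority → A

A


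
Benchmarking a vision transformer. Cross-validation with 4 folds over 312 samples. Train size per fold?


Fold size = 312/4 = 78
Training per fold = 312 - 78 = 234

234


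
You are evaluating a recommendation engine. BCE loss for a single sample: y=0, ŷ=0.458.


BCE = -[y·ln(p) + (1-y)·ln(1-p)]
= -0 - 1·ln(1-0.458)
= -ln(0.542) = 0.6125

0.6125


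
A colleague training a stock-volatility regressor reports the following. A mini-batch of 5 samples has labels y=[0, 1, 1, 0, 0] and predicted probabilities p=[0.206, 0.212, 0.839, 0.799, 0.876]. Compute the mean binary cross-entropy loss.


L[0] = -ln(1-0.206) = -ln(0.794) = 0.2307
L[1] = -ln(0.212) = 1.5512
L[2] = -ln(0.839) = 0.1755
L[3] = -ln(1-0.799) = -ln(0.201) = 1.6045
L[4] = -ln(1-0.876) = -ln(0.124) = 2.0875
mean = (0.2307 + 1.5512 + 0.1755 + 1.6045 + 2.0875)/5 = 1.1299

1.1299


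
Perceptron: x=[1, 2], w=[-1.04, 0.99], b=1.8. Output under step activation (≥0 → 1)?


z = (1)·(-1.04) + (2)·(0.99) + 1.8
  = 2.74
step(z) = 1 (z≥0)

1


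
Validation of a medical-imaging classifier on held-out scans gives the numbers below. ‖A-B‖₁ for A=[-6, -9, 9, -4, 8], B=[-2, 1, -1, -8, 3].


d = |-6+ 2| + |-9-1| + |9+ 1| + |-4+ 8| + |8-3|
  = 4 + 10 + 10 + 4 + 5
  = 33

33


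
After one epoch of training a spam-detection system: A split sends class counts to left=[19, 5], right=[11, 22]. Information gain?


Parent = [30, 27], H_parent = 0.998
H_left = 0.7383 (n=24), H_right = 0.9183 (n=33)
H_children = (24/57)·0.7383 + (33/57)·0.9183 = 0.8425
IG = 0.998 - 0.8425 = 0.1555

0.1555


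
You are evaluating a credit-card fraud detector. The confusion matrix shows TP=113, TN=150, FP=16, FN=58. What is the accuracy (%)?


Accuracy = (TP+TN)/(TP+TN+FP+FN)
= (113+150)/(337)
= 263/337 = 78.04%

78.04%


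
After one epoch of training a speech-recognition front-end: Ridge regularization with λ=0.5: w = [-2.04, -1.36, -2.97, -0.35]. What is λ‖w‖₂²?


‖w‖₂² = (-2.04)² + (-1.36)² + (-2.97)² + (-0.35)²
     = 4.1616 + 1.8496 + 8.8209 + 0.1225
     = 14.9546
λ·‖w‖₂² = 0.5·14.9546 = 7.4773

7.4773


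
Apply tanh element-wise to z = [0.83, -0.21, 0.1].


tanh(0.83) = 0.6805
tanh(-0.21) = -0.207
tanh(0.1) = 0.0997
result = [0.6805, -0.207, 0.0997]

[0.6805, -0.207, 0.0997]


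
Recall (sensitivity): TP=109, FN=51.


Recall = TP/(TP+FN)
= 109/(109+51)
= 109/160 = 68.12%

68.12%


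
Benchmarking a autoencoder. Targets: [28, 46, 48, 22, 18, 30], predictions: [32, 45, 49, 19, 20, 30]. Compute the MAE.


Absolute errors: |28-32|=4, |46-45|=1, |48-49|=1, |22-19|=3, |18-20|=2, |30-30|=0
Sum = 11
MAE = 11/6 = 11/6

11/6


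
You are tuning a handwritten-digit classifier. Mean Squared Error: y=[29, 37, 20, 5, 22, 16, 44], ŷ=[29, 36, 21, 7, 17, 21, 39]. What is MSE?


Squared errors: (29-29)²=0, (37-36)²=1, (20-21)²=1, (5-7)²=4, (22-17)²=25, (16-21)²=25, (44-39)²=25
Sum = 81
MSE = 81/7 = 81/7

81/7


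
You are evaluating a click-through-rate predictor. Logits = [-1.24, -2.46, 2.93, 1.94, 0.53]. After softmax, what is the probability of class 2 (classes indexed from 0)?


Exponentials: e^-1.24=0.2894, e^-2.46=0.0854, e^2.93=18.7276, e^1.94=6.9588, e^0.53=1.6989
Sum = 27.7601
Softmax = [0.0104, 0.0031, 0.6746, 0.2507, 0.0612]
p[2] = 18.7276/27.7601 = 0.6746

0.6746


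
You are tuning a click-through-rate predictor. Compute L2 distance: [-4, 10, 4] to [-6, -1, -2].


d = √((-4+ 6)² + (10+ 1)² + (4+ 2)²)
  = √(4 + 121 + 36)
  = √161 = 12.6886

12.6886


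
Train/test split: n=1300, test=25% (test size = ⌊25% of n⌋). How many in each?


Test = ⌊1300·25/100⌋ = 325
Train = 1300 - 325 = 975

Train: 975, Test: 325


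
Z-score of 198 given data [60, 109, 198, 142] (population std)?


μ = 127.25, σ = 50.1965
z = (198 - 127.25)/50.1965 = 1.4095

1.4095


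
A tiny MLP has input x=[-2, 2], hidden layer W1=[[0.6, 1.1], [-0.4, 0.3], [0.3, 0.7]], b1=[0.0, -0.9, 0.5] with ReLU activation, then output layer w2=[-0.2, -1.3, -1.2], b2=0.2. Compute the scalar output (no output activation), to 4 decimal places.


z1[0] = (0.6)·(-2) + (1.1)·(2) + 0.0 = 1.0
z1[1] = (-0.4)·(-2) + (0.3)·(2) - 0.9 = 0.5
z1[2] = (0.3)·(-2) + (0.7)·(2) + 0.5 = 1.3
h = ReLU(z1) = [1.0, 0.5, 1.3]
output = (-0.2)·(1.0) + (-1.3)·(0.5) + (-1.2)·(1.3) + 0.2 = -2.21

-2.21


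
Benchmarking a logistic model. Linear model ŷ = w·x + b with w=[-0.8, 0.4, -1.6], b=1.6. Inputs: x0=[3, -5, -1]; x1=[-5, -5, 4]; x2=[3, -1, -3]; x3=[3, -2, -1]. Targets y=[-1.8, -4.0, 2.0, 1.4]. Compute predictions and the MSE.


ŷ0 = (-0.8)·(3) + (0.4)·(-5) + (-1.6)·(-1) + 1.6 = -1.2
ŷ1 = (-0.8)·(-5) + (0.4)·(-5) + (-1.6)·(4) + 1.6 = -2.8
ŷ2 = (-0.8)·(3) + (0.4)·(-1) + (-1.6)·(-3) + 1.6 = 3.6
ŷ3 = (-0.8)·(3) + (0.4)·(-2) + (-1.6)·(-1) + 1.6 = -0.0
errors² = [0.36, 1.44, 2.56, 1.96]
MSE = 6.3200/4 = 1.58

1.58


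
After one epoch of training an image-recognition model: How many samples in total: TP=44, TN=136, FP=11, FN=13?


Total = TP + TN + FP + FN
= 44 + 136 + 11 + 13
= 204
(Predicted positive: 55, predicted negative: 149)

204


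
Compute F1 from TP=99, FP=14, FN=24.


Precision = 99/113 = 0.8761
Recall = 99/123 = 0.8049
F1 = 2·P·R/(P+R) = 2·TP/(2·TP+FP+FN) = 198/(198+14+24) = 198/236 = 0.839

0.839


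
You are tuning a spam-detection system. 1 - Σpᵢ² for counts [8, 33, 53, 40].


Probabilities: [8/134, 33/134, 53/134, 40/134] ≈ [0.0597, 0.2463, 0.3955, 0.2985]
Σpᵢ² = (64 + 1089 + 2809 + 1600)/134² = 5562/17956
Gini = 1 - Σpᵢ² = 1 - 5562/17956 = 0.6902

0.6902


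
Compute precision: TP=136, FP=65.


Precision = TP/(TP+FP)
= 136/(136+65)
= 136/201 = 67.66%

67.66%


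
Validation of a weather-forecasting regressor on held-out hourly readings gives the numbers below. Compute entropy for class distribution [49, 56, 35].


Probabilities: [49/140, 56/140, 35/140] ≈ [0.35, 0.4, 0.25]
H = -((49/140)·log₂(49/140) + (56/140)·log₂(56/140) + (35/140)·log₂(35/140))
  = 1.5589 bits

1.5589 bits


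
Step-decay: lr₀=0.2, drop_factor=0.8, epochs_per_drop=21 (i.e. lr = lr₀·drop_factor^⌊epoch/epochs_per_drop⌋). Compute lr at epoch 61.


n_drops = ⌊61/21⌋ = 2
lr = 0.2·0.8^2 = 0.2·0.64 = 0.128

0.128


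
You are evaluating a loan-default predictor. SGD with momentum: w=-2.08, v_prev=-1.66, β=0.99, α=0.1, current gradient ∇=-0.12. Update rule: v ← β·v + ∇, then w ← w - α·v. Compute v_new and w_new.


v_new = 0.99·-1.66 - 0.12 = -1.6434 - 0.12 = -1.7634
w_new = -2.08 - 0.1·-1.7634 = -2.08 + 0.17634 = -1.90366

v_new=-1.7634, w_new=-1.90366


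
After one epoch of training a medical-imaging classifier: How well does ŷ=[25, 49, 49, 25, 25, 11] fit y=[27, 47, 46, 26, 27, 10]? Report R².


ȳ = 30.5
SS_res = Σ(y-ŷ)² = 23
SS_tot = Σ(y-ȳ)² = 977.5
R² = 1 - SS_res/SS_tot = 1 - 0.0235 = 0.9765

0.9765


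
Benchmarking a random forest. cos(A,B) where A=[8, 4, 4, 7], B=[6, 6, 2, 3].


A·B = 8·6 + 4·6 + 4·2 + 7·3 = 101
‖A‖ = √145 = 12.0416, ‖B‖ = √85 = 9.2195
cos = 101/(√145·√85) = 101/√12325 = 0.9098

0.9098


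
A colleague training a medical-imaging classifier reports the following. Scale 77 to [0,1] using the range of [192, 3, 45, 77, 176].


min=3, max=192
(77-3)/(192-3) = 74/189 = 0.3915

0.3915


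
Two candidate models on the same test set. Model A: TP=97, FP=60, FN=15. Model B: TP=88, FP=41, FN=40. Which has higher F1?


Model A: P=97/157=0.6178, R=97/112=0.8661, F1=2PR/(P+R)=2TP/(2TP+FP+FN)=194/269=0.7212
Model B: P=88/129=0.6822, R=88/128=0.6875, F1=2PR/(P+R)=2TP/(2TP+FP+FN)=176/257=0.6848
0.7212 > 0.6848 → Model A

Model A


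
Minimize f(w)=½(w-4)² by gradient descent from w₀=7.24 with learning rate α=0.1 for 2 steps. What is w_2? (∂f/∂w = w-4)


step 1: grad = 7.24-4 = 3.24; w = 7.24 - 0.1·(3.24) = 6.916
step 2: grad = 6.916-4 = 2.916; w = 6.916 - 0.1·(2.916) = 6.6244

6.6244


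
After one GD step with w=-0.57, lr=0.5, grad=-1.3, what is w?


w_new = w - α·∇
= -0.57 - 0.5·-1.3
= -0.57 + 0.65
= 0.08

0.08


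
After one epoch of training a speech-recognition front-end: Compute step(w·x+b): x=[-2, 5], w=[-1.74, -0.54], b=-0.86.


z = (-2)·(-1.74) + (5)·(-0.54) - 0.86
  = -0.08
step(z) = 0 (z<0)

0


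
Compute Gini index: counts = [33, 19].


Probabilities: [33/52, 19/52] ≈ [0.6346, 0.3654]
Σpᵢ² = (1089 + 361)/52² = 1450/2704
Gini = 1 - Σpᵢ² = 1 - 1450/2704 = 0.4638

0.4638


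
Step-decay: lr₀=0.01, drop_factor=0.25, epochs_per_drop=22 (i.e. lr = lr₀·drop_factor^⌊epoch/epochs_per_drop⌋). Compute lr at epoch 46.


n_drops = ⌊46/22⌋ = 2
lr = 0.01·0.25^2 = 0.01·0.0625 = 0.000625

0.000625


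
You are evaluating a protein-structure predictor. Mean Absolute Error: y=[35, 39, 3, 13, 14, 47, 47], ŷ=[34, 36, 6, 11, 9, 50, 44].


Absolute errors: |35-34|=1, |39-36|=3, |3-6|=3, |13-11|=2, |14-9|=5, |47-50|=3, |47-44|=3
Sum = 20
MAE = 20/7 = 20/7

20/7


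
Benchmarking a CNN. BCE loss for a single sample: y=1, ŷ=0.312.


BCE = -[y·ln(p) + (1-y)·ln(1-p)]
= -1·ln(0.312) - 0
= -ln(0.312) = 1.1648

1.1648


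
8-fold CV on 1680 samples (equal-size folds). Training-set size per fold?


Fold size = 1680/8 = 210
Training per fold = 1680 - 210 = 1470

1470


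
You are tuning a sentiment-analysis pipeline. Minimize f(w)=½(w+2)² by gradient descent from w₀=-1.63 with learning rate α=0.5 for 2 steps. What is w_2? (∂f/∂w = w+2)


step 1: grad = -1.63+2 = 0.37; w = -1.63 - 0.5·(0.37) = -1.815
step 2: grad = -1.815+2 = 0.185; w = -1.815 - 0.5·(0.185) = -1.9075

-1.9075


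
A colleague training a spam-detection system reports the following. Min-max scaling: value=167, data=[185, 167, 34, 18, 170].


min=18, max=185
(167-18)/(185-18) = 149/167 = 0.8922

0.8922


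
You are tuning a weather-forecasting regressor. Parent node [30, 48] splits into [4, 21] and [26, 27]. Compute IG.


Parent = [30, 48], H_parent = 0.9612
H_left = 0.6343 (n=25), H_right = 0.9997 (n=53)
H_children = (25/78)·0.6343 + (53/78)·0.9997 = 0.8826
IG = 0.9612 - 0.8826 = 0.0786

0.0786


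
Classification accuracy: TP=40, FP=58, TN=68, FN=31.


Accuracy = (TP+TN)/(TP+TN+FP+FN)
= (40+68)/(197)
= 108/197 = 54.82%

54.82%


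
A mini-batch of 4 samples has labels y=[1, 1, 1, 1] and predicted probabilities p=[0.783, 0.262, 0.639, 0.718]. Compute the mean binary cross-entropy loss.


L[0] = -ln(0.783) = 0.2446
L[1] = -ln(0.262) = 1.3394
L[2] = -ln(0.639) = 0.4479
L[3] = -ln(0.718) = 0.3313
mean = (0.2446 + 1.3394 + 0.4479 + 0.3313)/4 = 0.5908

0.5908


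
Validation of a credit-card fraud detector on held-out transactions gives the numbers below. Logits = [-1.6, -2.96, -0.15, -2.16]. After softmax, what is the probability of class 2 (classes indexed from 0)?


Exponentials: e^-1.6=0.2019, e^-2.96=0.0518, e^-0.15=0.8607, e^-2.16=0.1153
Sum = 1.2297
Softmax = [0.1642, 0.0421, 0.6999, 0.0938]
p[2] = 0.8607/1.2297 = 0.6999

0.6999


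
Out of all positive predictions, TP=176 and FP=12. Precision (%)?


Precision = TP/(TP+FP)
= 176/(176+12)
= 176/188 = 93.62%

93.62%


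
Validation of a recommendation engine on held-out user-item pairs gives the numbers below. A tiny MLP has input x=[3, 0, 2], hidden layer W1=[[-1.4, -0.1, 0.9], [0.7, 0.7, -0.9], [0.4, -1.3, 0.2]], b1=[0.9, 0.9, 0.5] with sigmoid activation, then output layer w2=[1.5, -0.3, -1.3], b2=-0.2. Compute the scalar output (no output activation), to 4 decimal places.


z1[0] = (-1.4)·(3) + (-0.1)·(0) + (0.9)·(2) + 0.9 = -1.5
z1[1] = (0.7)·(3) + (0.7)·(0) + (-0.9)·(2) + 0.9 = 1.2
z1[2] = (0.4)·(3) + (-1.3)·(0) + (0.2)·(2) + 0.5 = 2.1
h = sigmoid(z1) = [0.1824, 0.7685, 0.8909]
output = (1.5)·(0.1824) + (-0.3)·(0.7685) + (-1.3)·(0.8909) - 0.2 = -1.3151

-1.3151


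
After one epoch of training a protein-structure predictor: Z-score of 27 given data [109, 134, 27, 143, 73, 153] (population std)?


μ = 106.5, σ = 44.1579
z = (27 - 106.5)/44.1579 = -1.8004

-1.8004


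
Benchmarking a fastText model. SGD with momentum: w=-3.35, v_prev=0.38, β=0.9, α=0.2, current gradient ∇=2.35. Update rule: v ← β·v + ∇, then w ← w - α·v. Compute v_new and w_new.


v_new = 0.9·0.38 + 2.35 = 0.342 + 2.35 = 2.692
w_new = -3.35 - 0.2·2.692 = -3.35 - 0.5384 = -3.8884

v_new=2.692, w_new=-3.8884


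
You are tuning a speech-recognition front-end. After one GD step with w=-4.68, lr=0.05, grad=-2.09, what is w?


w_new = w - α·∇
= -4.68 - 0.05·-2.09
= -4.68 + 0.1045
= -4.5755

-4.5755


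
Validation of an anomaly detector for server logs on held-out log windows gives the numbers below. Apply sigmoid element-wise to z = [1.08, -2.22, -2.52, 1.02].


σ(1.08) = 1/(1+e^-1.08) = 0.7465
σ(-2.22) = 1/(1+e^2.22) = 0.098
σ(-2.52) = 1/(1+e^2.52) = 0.0745
σ(1.02) = 1/(1+e^-1.02) = 0.735
result = [0.7465, 0.098, 0.0745, 0.735]

[0.7465, 0.098, 0.0745, 0.735]


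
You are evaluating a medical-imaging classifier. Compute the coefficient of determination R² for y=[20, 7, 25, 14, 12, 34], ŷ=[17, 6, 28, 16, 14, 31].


ȳ = 18.6667
SS_res = Σ(y-ŷ)² = 36
SS_tot = Σ(y-ȳ)² = 479.33
R² = 1 - SS_res/SS_tot = 1 - 0.0751 = 0.9249

0.9249


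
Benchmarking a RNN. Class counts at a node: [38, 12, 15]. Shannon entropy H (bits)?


Probabilities: [38/65, 12/65, 15/65] ≈ [0.5846, 0.1846, 0.2308]
H = -((38/65)·log₂(38/65) + (12/65)·log₂(12/65) + (15/65)·log₂(15/65))
  = 1.3909 bits

1.3909 bits


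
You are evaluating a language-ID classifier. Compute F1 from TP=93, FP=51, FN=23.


Precision = 93/144 = 0.6458
Recall = 93/116 = 0.8017
F1 = 2·P·R/(P+R) = 2·TP/(2·TP+FP+FN) = 186/(186+51+23) = 186/260 = 0.7154

0.7154


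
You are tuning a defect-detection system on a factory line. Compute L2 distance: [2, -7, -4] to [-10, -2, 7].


d = √((2+ 10)² + (-7+ 2)² + (-4-7)²)
  = √(144 + 25 + 121)
  = √290 = 17.0294

17.0294


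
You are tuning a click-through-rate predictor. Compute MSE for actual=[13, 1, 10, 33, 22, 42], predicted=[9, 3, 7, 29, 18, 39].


Squared errors: (13-9)²=16, (1-3)²=4, (10-7)²=9, (33-29)²=16, (22-18)²=16, (42-39)²=9
Sum = 70
MSE = 70/6 = 35/3

35/3


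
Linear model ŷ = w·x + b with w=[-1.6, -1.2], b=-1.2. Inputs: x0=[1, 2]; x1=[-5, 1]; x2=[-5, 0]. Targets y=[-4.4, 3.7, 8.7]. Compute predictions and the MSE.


ŷ0 = (-1.6)·(1) + (-1.2)·(2) - 1.2 = -5.2
ŷ1 = (-1.6)·(-5) + (-1.2)·(1) - 1.2 = 5.6
ŷ2 = (-1.6)·(-5) + (-1.2)·(0) - 1.2 = 6.8
errors² = [0.64, 3.61, 3.61]
MSE = 7.8600/3 = 2.62

2.62


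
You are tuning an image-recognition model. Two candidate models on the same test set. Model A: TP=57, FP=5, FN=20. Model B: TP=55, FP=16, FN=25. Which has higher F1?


Model A: P=57/62=0.9194, R=57/77=0.7403, F1=2PR/(P+R)=2TP/(2TP+FP+FN)=114/139=0.8201
Model B: P=55/71=0.7746, R=55/80=0.6875, F1=2PR/(P+R)=2TP/(2TP+FP+FN)=110/151=0.7285
0.8201 > 0.7285 → Model A

Model A


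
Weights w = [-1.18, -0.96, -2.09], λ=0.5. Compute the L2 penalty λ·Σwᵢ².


‖w‖₂² = (-1.18)² + (-0.96)² + (-2.09)²
     = 1.3924 + 0.9216 + 4.3681
     = 6.6821
λ·‖w‖₂² = 0.5·6.6821 = 3.34105

3.34105


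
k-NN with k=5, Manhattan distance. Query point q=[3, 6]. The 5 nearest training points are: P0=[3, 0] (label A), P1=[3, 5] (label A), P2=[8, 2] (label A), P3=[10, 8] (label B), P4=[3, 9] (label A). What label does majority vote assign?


d(q,P0) = 6  (label A)
d(q,P1) = 1  (label A)
d(q,P2) = 9  (label A)
d(q,P3) = 9  (label B)
d(q,P4) = 3  (label A)
Votes: A=4, B=1
Majority → A

A


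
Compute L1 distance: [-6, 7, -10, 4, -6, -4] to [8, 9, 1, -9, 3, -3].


d = |-6-8| + |7-9| + |-10-1| + |4+ 9| + |-6-3| + |-4+ 3|
  = 14 + 2 + 11 + 13 + 9 + 1
  = 50

50


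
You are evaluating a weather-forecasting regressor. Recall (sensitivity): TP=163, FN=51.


Recall = TP/(TP+FN)
= 163/(163+51)
= 163/214 = 76.17%

76.17%


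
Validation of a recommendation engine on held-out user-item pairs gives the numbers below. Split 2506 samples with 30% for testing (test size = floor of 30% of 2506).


Test = ⌊2506·30/100⌋ = 751
Train = 2506 - 751 = 1755

Train: 1755, Test: 751


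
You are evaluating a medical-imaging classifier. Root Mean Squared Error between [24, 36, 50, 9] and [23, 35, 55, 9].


MSE = 27/4 = 6.75
RMSE = √(27/4) = 2.5981

2.5981


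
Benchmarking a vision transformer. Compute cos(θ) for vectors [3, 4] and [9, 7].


A·B = 3·9 + 4·7 = 55
‖A‖ = √25 = 5, ‖B‖ = √130 = 11.4018
cos = 55/(√25·√130) = 55/√3250 = 0.9648

0.9648


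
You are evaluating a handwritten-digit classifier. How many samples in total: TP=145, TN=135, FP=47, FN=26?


Total = TP + TN + FP + FN
= 145 + 135 + 47 + 26
= 353
(Predicted positive: 192, predicted negative: 161)

353


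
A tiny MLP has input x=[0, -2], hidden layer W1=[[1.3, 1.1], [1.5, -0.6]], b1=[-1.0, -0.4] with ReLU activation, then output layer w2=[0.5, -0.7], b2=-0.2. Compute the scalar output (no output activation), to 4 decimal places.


z1[0] = (1.3)·(0) + (1.1)·(-2) - 1.0 = -3.2
z1[1] = (1.5)·(0) + (-0.6)·(-2) - 0.4 = 0.8
h = ReLU(z1) = [0.0, 0.8]
output = (0.5)·(0.0) + (-0.7)·(0.8) - 0.2 = -0.76

-0.76


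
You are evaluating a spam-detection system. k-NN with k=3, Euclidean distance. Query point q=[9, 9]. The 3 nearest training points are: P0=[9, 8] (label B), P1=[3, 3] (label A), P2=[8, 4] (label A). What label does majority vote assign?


d(q,P0) = 1.0  (label B)
d(q,P1) = 8.4853  (label A)
d(q,P2) = 5.099  (label A)
Votes: A=2, B=1
Majority → A

A


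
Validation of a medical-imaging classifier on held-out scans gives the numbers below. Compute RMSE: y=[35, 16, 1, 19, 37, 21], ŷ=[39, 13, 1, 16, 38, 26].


MSE = 60/6 = 10
RMSE = √(60/6) = 3.1623

3.1623


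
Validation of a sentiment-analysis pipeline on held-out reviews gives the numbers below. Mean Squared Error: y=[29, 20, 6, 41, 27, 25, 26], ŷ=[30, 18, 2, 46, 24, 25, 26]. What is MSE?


Squared errors: (29-30)²=1, (20-18)²=4, (6-2)²=16, (41-46)²=25, (27-24)²=9, (25-25)²=0, (26-26)²=0
Sum = 55
MSE = 55/7 = 55/7

55/7


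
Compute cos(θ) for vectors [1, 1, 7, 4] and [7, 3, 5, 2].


A·B = 1·7 + 1·3 + 7·5 + 4·2 = 53
‖A‖ = √67 = 8.1854, ‖B‖ = √87 = 9.3274
cos = 53/(√67·√87) = 53/√5829 = 0.6942

0.6942


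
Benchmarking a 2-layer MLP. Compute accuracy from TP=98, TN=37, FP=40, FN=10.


Accuracy = (TP+TN)/(TP+TN+FP+FN)
= (98+37)/(185)
= 135/185 = 72.97%

72.97%


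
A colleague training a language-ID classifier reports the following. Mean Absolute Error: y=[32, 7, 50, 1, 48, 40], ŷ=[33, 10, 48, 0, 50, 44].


Absolute errors: |32-33|=1, |7-10|=3, |50-48|=2, |1-0|=1, |48-50|=2, |40-44|=4
Sum = 13
MAE = 13/6 = 13/6

13/6


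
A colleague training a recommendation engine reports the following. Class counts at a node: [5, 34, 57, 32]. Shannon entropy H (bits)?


Probabilities: [5/128, 34/128, 57/128, 32/128] ≈ [0.0391, 0.2656, 0.4453, 0.25]
H = -((5/128)·log₂(5/128) + (34/128)·log₂(34/128) + (57/128)·log₂(57/128) + (32/128)·log₂(32/128))
  = 1.7105 bits

1.7105 bits


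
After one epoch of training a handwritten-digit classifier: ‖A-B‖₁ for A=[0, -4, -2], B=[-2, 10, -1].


d = |0+ 2| + |-4-10| + |-2+ 1|
  = 2 + 14 + 1
  = 17

17


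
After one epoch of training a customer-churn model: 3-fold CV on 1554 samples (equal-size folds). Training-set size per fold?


Fold size = 1554/3 = 518
Training per fold = 1554 - 518 = 1036

1036


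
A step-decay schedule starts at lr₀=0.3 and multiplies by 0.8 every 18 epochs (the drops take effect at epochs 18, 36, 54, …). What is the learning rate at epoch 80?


n_drops = ⌊80/18⌋ = 4
lr = 0.3·0.8^4 = 0.3·0.4096 = 0.12288

0.12288


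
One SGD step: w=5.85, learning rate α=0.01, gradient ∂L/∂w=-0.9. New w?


w_new = w - α·∇
= 5.85 - 0.01·-0.9
= 5.85 + 0.009
= 5.859

5.859


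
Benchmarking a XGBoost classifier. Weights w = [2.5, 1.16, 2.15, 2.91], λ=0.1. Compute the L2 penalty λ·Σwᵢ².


‖w‖₂² = (2.5)² + (1.16)² + (2.15)² + (2.91)²
     = 6.25 + 1.3456 + 4.6225 + 8.4681
     = 20.6862
λ·‖w‖₂² = 0.1·20.6862 = 2.06862

2.06862


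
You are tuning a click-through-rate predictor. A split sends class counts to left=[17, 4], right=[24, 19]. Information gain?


Parent = [41, 23], H_parent = 0.9422
H_left = 0.7025 (n=21), H_right = 0.9902 (n=43)
H_children = (21/64)·0.7025 + (43/64)·0.9902 = 0.8958
IG = 0.9422 - 0.8958 = 0.0464

0.0464


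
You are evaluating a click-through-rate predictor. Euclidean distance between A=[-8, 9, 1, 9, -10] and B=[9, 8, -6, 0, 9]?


d = √((-8-9)² + (9-8)² + (1+ 6)² + (9-0)² + (-10-9)²)
  = √(289 + 1 + 49 + 81 + 361)
  = √781 = 27.9464

27.9464


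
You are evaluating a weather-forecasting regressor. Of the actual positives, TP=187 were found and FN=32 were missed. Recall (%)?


Recall = TP/(TP+FN)
= 187/(187+32)
= 187/219 = 85.39%

85.39%


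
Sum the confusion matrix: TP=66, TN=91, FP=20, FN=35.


Total = TP + TN + FP + FN
= 66 + 91 + 20 + 35
= 212
(Predicted positive: 86, predicted negative: 126)

212


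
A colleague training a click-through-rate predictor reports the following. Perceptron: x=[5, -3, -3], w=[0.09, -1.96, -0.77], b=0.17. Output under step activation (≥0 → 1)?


z = (5)·(0.09) + (-3)·(-1.96) + (-3)·(-0.77) + 0.17
  = 8.81
step(z) = 1 (z≥0)

1


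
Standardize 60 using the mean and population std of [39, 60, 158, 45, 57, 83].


μ = 73.6667, σ = 40.1815
z = (60 - 73.6667)/40.1815 = -0.3401

-0.3401


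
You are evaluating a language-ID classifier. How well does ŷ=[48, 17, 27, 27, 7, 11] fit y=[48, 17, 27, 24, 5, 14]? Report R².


ȳ = 22.5
SS_res = Σ(y-ŷ)² = 22
SS_tot = Σ(y-ȳ)² = 1081.5
R² = 1 - SS_res/SS_tot = 1 - 0.0203 = 0.9797

0.9797


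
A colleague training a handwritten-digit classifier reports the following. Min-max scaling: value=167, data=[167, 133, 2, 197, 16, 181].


min=2, max=197
(167-2)/(197-2) = 165/195 = 0.8462

0.8462


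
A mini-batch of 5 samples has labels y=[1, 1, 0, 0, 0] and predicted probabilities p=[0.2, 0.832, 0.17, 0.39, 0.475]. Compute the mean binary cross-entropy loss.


L[0] = -ln(0.2) = 1.6094
L[1] = -ln(0.832) = 0.1839
L[2] = -ln(1-0.17) = -ln(0.83) = 0.1863
L[3] = -ln(1-0.39) = -ln(0.61) = 0.4943
L[4] = -ln(1-0.475) = -ln(0.525) = 0.6444
mean = (1.6094 + 0.1839 + 0.1863 + 0.4943 + 0.6444)/5 = 0.6237

0.6237


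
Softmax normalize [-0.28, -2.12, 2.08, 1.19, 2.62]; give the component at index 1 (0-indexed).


Exponentials: e^-0.28=0.7558, e^-2.12=0.12, e^2.08=8.0045, e^1.19=3.2871, e^2.62=13.7357
Sum = 25.9031
Softmax = [0.0292, 0.0046, 0.309, 0.1269, 0.5303]
p[1] = 0.12/25.9031 = 0.0046

0.0046


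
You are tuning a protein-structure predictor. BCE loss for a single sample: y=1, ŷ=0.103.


BCE = -[y·ln(p) + (1-y)·ln(1-p)]
= -1·ln(0.103) - 0
= -ln(0.103) = 2.273

2.273


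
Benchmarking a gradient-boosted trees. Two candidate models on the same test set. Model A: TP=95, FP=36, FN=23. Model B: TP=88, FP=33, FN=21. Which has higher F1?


Model A: P=95/131=0.7252, R=95/118=0.8051, F1=2PR/(P+R)=2TP/(2TP+FP+FN)=190/249=0.7631
Model B: P=88/121=0.7273, R=88/109=0.8073, F1=2PR/(P+R)=2TP/(2TP+FP+FN)=176/230=0.7652
0.7631 < 0.7652 → Model B

Model B


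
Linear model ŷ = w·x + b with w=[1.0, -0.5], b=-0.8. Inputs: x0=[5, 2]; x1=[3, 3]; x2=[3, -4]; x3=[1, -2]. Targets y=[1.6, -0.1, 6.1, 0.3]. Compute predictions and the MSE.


ŷ0 = (1.0)·(5) + (-0.5)·(2) - 0.8 = 3.2
ŷ1 = (1.0)·(3) + (-0.5)·(3) - 0.8 = 0.7
ŷ2 = (1.0)·(3) + (-0.5)·(-4) - 0.8 = 4.2
ŷ3 = (1.0)·(1) + (-0.5)·(-2) - 0.8 = 1.2
errors² = [2.56, 0.64, 3.61, 0.81]
MSE = 7.6200/4 = 1.905

1.905


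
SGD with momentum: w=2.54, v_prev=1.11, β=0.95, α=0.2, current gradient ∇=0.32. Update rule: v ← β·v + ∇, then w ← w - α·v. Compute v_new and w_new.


v_new = 0.95·1.11 + 0.32 = 1.0545 + 0.32 = 1.3745
w_new = 2.54 - 0.2·1.3745 = 2.54 - 0.2749 = 2.2651

v_new=1.3745, w_new=2.2651


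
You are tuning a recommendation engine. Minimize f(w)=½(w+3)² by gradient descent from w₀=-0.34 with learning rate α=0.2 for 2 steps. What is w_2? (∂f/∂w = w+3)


step 1: grad = -0.34+3 = 2.66; w = -0.34 - 0.2·(2.66) = -0.872
step 2: grad = -0.872+3 = 2.128; w = -0.872 - 0.2·(2.128) = -1.2976

-1.2976


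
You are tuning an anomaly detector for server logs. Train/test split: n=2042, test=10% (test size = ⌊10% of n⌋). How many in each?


Test = ⌊2042·10/100⌋ = 204
Train = 2042 - 204 = 1838

Train: 1838, Test: 204


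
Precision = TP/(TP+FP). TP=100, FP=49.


Precision = TP/(TP+FP)
= 100/(100+49)
= 100/149 = 67.11%

67.11%


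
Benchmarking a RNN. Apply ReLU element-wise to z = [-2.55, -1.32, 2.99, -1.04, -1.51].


ReLU(-2.55) = max(0, -2.55) = 0.0
ReLU(-1.32) = max(0, -1.32) = 0.0
ReLU(2.99) = max(0, 2.99) = 2.99
ReLU(-1.04) = max(0, -1.04) = 0.0
ReLU(-1.51) = max(0, -1.51) = 0.0
result = [0.0, 0.0, 2.99, 0.0, 0.0]

[0.0, 0.0, 2.99, 0.0, 0.0]


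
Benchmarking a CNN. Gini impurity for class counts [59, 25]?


Probabilities: [59/84, 25/84] ≈ [0.7024, 0.2976]
Σpᵢ² = (3481 + 625)/84² = 4106/7056
Gini = 1 - Σpᵢ² = 1 - 4106/7056 = 0.4181

0.4181


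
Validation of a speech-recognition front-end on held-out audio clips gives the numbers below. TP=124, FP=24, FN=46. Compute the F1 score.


Precision = 124/148 = 0.8378
Recall = 124/170 = 0.7294
F1 = 2·P·R/(P+R) = 2·TP/(2·TP+FP+FN) = 248/(248+24+46) = 248/318 = 0.7799

0.7799


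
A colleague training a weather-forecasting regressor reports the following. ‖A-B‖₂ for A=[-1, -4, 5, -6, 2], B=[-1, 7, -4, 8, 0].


d = √((-1+ 1)² + (-4-7)² + (5+ 4)² + (-6-8)² + (2-0)²)
  = √(0 + 121 + 81 + 196 + 4)
  = √402 = 20.0499

20.0499


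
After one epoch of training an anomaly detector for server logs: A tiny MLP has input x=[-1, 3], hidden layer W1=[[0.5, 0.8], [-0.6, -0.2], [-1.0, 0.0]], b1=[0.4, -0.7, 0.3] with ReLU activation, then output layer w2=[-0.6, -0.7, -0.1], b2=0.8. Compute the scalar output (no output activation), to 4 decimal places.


z1[0] = (0.5)·(-1) + (0.8)·(3) + 0.4 = 2.3
z1[1] = (-0.6)·(-1) + (-0.2)·(3) - 0.7 = -0.7
z1[2] = (-1.0)·(-1) + (0.0)·(3) + 0.3 = 1.3
h = ReLU(z1) = [2.3, 0.0, 1.3]
output = (-0.6)·(2.3) + (-0.7)·(0.0) + (-0.1)·(1.3) + 0.8 = -0.71

-0.71


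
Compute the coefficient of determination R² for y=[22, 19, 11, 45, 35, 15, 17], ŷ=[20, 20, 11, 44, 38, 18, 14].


ȳ = 23.4286
SS_res = Σ(y-ŷ)² = 33
SS_tot = Σ(y-ȳ)² = 887.71
R² = 1 - SS_res/SS_tot = 1 - 0.0372 = 0.9628

0.9628


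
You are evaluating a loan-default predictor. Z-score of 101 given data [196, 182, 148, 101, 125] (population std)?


μ = 150.4, σ = 35.1261
z = (101 - 150.4)/35.1261 = -1.4064

-1.4064


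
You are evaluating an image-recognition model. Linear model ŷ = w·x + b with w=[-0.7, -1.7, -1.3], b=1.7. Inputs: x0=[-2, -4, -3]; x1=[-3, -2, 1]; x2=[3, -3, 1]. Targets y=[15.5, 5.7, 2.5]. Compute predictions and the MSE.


ŷ0 = (-0.7)·(-2) + (-1.7)·(-4) + (-1.3)·(-3) + 1.7 = 13.8
ŷ1 = (-0.7)·(-3) + (-1.7)·(-2) + (-1.3)·(1) + 1.7 = 5.9
ŷ2 = (-0.7)·(3) + (-1.7)·(-3) + (-1.3)·(1) + 1.7 = 3.4
errors² = [2.89, 0.04, 0.81]
MSE = 3.7400/3 = 1.2467

1.2467


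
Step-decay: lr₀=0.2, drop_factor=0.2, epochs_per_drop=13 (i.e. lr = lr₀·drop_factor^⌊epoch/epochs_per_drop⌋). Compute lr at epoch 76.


n_drops = ⌊76/13⌋ = 5
lr = 0.2·0.2^5 = 0.2·0.00032 = 0.000064

0.000064


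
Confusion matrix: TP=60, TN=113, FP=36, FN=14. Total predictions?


Total = TP + TN + FP + FN
= 60 + 113 + 36 + 14
= 223
(Predicted positive: 96, predicted negative: 127)

223


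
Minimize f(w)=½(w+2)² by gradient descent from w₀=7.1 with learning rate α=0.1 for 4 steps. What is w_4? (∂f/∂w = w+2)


step 1: grad = 7.1+2 = 9.1; w = 7.1 - 0.1·(9.1) = 6.19
step 2: grad = 6.19+2 = 8.19; w = 6.19 - 0.1·(8.19) = 5.371
step 3: grad = 5.371+2 = 7.371; w = 5.371 - 0.1·(7.371) = 4.6339
step 4: grad = 4.6339+2 = 6.6339; w = 4.6339 - 0.1·(6.6339) = 3.97051

3.97051


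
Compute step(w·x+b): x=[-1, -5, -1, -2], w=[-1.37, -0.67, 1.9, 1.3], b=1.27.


z = (-1)·(-1.37) + (-5)·(-0.67) + (-1)·(1.9) + (-2)·(1.3) + 1.27
  = 1.49
step(z) = 1 (z≥0)

1


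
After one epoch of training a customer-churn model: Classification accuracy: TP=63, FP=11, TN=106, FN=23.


Accuracy = (TP+TN)/(TP+TN+FP+FN)
= (63+106)/(203)
= 169/203 = 83.25%

83.25%


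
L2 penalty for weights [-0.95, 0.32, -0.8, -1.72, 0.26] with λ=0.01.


‖w‖₂² = (-0.95)² + (0.32)² + (-0.8)² + (-1.72)² + (0.26)²
     = 0.9025 + 0.1024 + 0.64 + 2.9584 + 0.0676
     = 4.6709
λ·‖w‖₂² = 0.01·4.6709 = 0.046709

0.046709


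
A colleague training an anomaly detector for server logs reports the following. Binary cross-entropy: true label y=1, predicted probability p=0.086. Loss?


BCE = -[y·ln(p) + (1-y)·ln(1-p)]
= -1·ln(0.086) - 0
= -ln(0.086) = 2.4534

2.4534


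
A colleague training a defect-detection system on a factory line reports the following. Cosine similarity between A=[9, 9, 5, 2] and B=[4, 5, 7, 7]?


A·B = 9·4 + 9·5 + 5·7 + 2·7 = 130
‖A‖ = √191 = 13.8203, ‖B‖ = √139 = 11.7898
cos = 130/(√191·√139) = 130/√26549 = 0.7978

0.7978


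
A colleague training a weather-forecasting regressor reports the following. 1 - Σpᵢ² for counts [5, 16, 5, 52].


Probabilities: [5/78, 16/78, 5/78, 52/78] ≈ [0.0641, 0.2051, 0.0641, 0.6667]
Σpᵢ² = (25 + 256 + 25 + 2704)/78² = 3010/6084
Gini = 1 - Σpᵢ² = 1 - 3010/6084 = 0.5053

0.5053


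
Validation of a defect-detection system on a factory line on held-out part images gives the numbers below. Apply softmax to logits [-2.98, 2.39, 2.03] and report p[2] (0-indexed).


Exponentials: e^-2.98=0.0508, e^2.39=10.9135, e^2.03=7.6141
Sum = 18.5784
Softmax = [0.0027, 0.5874, 0.4098]
p[2] = 7.6141/18.5784 = 0.4098

0.4098


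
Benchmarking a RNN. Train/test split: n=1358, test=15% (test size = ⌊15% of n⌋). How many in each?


Test = ⌊1358·15/100⌋ = 203
Train = 1358 - 203 = 1155

Train: 1155, Test: 203


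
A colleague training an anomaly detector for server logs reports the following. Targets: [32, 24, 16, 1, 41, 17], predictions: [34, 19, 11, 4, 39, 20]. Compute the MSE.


Squared errors: (32-34)²=4, (24-19)²=25, (16-11)²=25, (1-4)²=9, (41-39)²=4, (17-20)²=9
Sum = 76
MSE = 76/6 = 38/3

38/3


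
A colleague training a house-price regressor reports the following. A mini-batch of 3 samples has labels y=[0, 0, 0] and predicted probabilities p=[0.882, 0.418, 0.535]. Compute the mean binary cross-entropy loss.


L[0] = -ln(1-0.882) = -ln(0.118) = 2.1371
L[1] = -ln(1-0.418) = -ln(0.582) = 0.5413
L[2] = -ln(1-0.535) = -ln(0.465) = 0.7657
mean = (2.1371 + 0.5413 + 0.7657)/3 = 1.148

1.148


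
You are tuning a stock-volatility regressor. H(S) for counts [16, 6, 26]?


Probabilities: [16/48, 6/48, 26/48] ≈ [0.3333, 0.125, 0.5417]
H = -((16/48)·log₂(16/48) + (6/48)·log₂(6/48) + (26/48)·log₂(26/48))
  = 1.3824 bits

1.3824 bits


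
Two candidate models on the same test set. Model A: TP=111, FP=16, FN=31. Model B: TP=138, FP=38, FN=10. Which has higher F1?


Model A: P=111/127=0.874, R=111/142=0.7817, F1=2PR/(P+R)=2TP/(2TP+FP+FN)=222/269=0.8253
Model B: P=138/176=0.7841, R=138/148=0.9324, F1=2PR/(P+R)=2TP/(2TP+FP+FN)=276/324=0.8519
0.8253 < 0.8519 → Model B

Model B


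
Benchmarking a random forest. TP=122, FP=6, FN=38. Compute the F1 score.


Precision = 122/128 = 0.9531
Recall = 122/160 = 0.7625
F1 = 2·P·R/(P+R) = 2·TP/(2·TP+FP+FN) = 244/(244+6+38) = 244/288 = 0.8472

0.8472


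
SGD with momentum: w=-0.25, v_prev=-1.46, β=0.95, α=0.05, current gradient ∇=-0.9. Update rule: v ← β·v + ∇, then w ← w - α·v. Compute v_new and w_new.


v_new = 0.95·-1.46 - 0.9 = -1.387 - 0.9 = -2.287
w_new = -0.25 - 0.05·-2.287 = -0.25 + 0.11435 = -0.13565

v_new=-2.287, w_new=-0.13565


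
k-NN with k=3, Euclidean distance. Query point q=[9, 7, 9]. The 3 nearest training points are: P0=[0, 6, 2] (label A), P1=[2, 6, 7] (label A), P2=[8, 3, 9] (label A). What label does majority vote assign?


d(q,P0) = 11.4455  (label A)
d(q,P1) = 7.3485  (label A)
d(q,P2) = 4.1231  (label A)
Votes: A=3, B=0
Majority → A

A


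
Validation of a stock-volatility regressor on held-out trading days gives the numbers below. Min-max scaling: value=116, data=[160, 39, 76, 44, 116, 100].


min=39, max=160
(116-39)/(160-39) = 77/121 = 0.6364

0.6364


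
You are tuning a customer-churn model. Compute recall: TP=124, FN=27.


Recall = TP/(TP+FN)
= 124/(124+27)
= 124/151 = 82.12%

82.12%


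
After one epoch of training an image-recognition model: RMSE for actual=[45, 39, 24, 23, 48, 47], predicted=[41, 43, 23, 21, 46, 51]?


MSE = 57/6 = 9.5
RMSE = √(57/6) = 3.0822

3.0822


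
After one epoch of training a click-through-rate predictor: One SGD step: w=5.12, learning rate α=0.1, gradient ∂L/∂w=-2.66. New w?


w_new = w - α·∇
= 5.12 - 0.1·-2.66
= 5.12 + 0.266
= 5.386

5.386


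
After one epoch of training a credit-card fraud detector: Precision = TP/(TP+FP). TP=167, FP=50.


Precision = TP/(TP+FP)
= 167/(167+50)
= 167/217 = 76.96%

76.96%


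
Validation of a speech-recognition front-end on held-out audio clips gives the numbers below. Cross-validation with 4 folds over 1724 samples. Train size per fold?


Fold size = 1724/4 = 431
Training per fold = 1724 - 431 = 1293

1293


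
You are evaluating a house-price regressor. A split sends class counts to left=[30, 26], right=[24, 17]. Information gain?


Parent = [54, 43], H_parent = 0.9907
H_left = 0.9963 (n=56), H_right = 0.9789 (n=41)
H_children = (56/97)·0.9963 + (41/97)·0.9789 = 0.9889
IG = 0.9907 - 0.9889 = 0.0018

0.0018


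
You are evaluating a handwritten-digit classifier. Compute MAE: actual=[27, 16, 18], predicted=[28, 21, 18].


Absolute errors: |27-28|=1, |16-21|=5, |18-18|=0
Sum = 6
MAE = 6/3 = 2

2


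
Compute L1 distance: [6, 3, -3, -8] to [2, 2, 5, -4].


d = |6-2| + |3-2| + |-3-5| + |-8+ 4|
  = 4 + 1 + 8 + 4
  = 17

17


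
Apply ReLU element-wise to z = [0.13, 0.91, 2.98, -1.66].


ReLU(0.13) = max(0, 0.13) = 0.13
ReLU(0.91) = max(0, 0.91) = 0.91
ReLU(2.98) = max(0, 2.98) = 2.98
ReLU(-1.66) = max(0, -1.66) = 0.0
result = [0.13, 0.91, 2.98, 0.0]

[0.13, 0.91, 2.98, 0.0]


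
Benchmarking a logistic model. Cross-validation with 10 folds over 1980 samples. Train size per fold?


Fold size = 1980/10 = 198
Training per fold = 1980 - 198 = 1782

1782


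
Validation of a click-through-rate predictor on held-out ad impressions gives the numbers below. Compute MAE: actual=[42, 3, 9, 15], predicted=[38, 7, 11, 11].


Absolute errors: |42-38|=4, |3-7|=4, |9-11|=2, |15-11|=4
Sum = 14
MAE = 14/4 = 7/2

7/2


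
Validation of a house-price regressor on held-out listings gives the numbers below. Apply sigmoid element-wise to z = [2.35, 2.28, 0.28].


σ(2.35) = 1/(1+e^-2.35) = 0.9129
σ(2.28) = 1/(1+e^-2.28) = 0.9072
σ(0.28) = 1/(1+e^-0.28) = 0.5695
result = [0.9129, 0.9072, 0.5695]

[0.9129, 0.9072, 0.5695]


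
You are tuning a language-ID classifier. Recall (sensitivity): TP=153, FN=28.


Recall = TP/(TP+FN)
= 153/(153+28)
= 153/181 = 84.53%

84.53%


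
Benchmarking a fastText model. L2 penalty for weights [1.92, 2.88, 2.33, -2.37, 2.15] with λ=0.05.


‖w‖₂² = (1.92)² + (2.88)² + (2.33)² + (-2.37)² + (2.15)²
     = 3.6864 + 8.2944 + 5.4289 + 5.6169 + 4.6225
     = 27.6491
λ·‖w‖₂² = 0.05·27.6491 = 1.382455

1.382455


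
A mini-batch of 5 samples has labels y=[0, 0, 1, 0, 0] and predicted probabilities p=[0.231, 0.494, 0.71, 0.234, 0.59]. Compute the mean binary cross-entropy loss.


L[0] = -ln(1-0.231) = -ln(0.769) = 0.2627
L[1] = -ln(1-0.494) = -ln(0.506) = 0.6812
L[2] = -ln(0.71) = 0.3425
L[3] = -ln(1-0.234) = -ln(0.766) = 0.2666
L[4] = -ln(1-0.59) = -ln(0.41) = 0.8916
mean = (0.2627 + 0.6812 + 0.3425 + 0.2666 + 0.8916)/5 = 0.4889

0.4889


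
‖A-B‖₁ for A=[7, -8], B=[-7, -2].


d = |7+ 7| + |-8+ 2|
  = 14 + 6
  = 20

20


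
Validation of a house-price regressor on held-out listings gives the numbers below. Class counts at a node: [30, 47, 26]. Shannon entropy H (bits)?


Probabilities: [30/103, 47/103, 26/103] ≈ [0.2913, 0.4563, 0.2524]
H = -((30/103)·log₂(30/103) + (47/103)·log₂(47/103) + (26/103)·log₂(26/103))
  = 1.5362 bits

1.5362 bits


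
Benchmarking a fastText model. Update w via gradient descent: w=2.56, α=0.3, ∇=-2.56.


w_new = w - α·∇
= 2.56 - 0.3·-2.56
= 2.56 + 0.768
= 3.328

3.328


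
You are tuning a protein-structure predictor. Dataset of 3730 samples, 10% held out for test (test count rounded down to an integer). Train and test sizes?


Test = ⌊3730·10/100⌋ = 373
Train = 3730 - 373 = 3357

Train: 3357, Test: 373


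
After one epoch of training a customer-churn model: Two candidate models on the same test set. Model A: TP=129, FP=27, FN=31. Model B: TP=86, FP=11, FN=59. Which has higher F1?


Model A: P=129/156=0.8269, R=129/160=0.8063, F1=2PR/(P+R)=2TP/(2TP+FP+FN)=258/316=0.8165
Model B: P=86/97=0.8866, R=86/145=0.5931, F1=2PR/(P+R)=2TP/(2TP+FP+FN)=172/242=0.7107
0.8165 > 0.7107 → Model A

Model A


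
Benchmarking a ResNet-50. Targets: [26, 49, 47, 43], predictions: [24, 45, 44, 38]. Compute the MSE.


Squared errors: (26-24)²=4, (49-45)²=16, (47-44)²=9, (43-38)²=25
Sum = 54
MSE = 54/4 = 27/2

27/2


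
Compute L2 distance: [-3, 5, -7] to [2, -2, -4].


d = √((-3-2)² + (5+ 2)² + (-7+ 4)²)
  = √(25 + 49 + 9)
  = √83 = 9.1104

9.1104


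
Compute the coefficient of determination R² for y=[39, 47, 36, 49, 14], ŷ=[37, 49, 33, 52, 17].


ȳ = 37
SS_res = Σ(y-ŷ)² = 35
SS_tot = Σ(y-ȳ)² = 778
R² = 1 - SS_res/SS_tot = 1 - 0.045 = 0.955

0.955


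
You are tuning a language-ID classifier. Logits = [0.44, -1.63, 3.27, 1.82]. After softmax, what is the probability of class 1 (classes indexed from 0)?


Exponentials: e^0.44=1.5527, e^-1.63=0.1959, e^3.27=26.3113, e^1.82=6.1719
Sum = 34.2318
Softmax = [0.0454, 0.0057, 0.7686, 0.1803]
p[1] = 0.1959/34.2318 = 0.0057

0.0057


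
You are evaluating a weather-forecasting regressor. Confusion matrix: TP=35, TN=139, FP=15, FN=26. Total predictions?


Total = TP + TN + FP + FN
= 35 + 139 + 15 + 26
= 215
(Predicted positive: 50, predicted negative: 165)

215
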